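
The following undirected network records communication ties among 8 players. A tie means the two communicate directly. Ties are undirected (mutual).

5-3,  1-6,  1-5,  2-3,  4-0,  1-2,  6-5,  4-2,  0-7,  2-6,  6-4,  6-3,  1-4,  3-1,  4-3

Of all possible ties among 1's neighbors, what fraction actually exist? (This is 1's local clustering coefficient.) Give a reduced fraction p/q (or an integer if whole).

1's neighbors: 2, 3, 4, 5, and 6 (k = 5).
Possible neighbor pairs: C(5,2) = 10. Edges among them: 2–3, 2–4, 2–6, 3–4, 3–5, 3–6, 4–6, 5–6 → e = 8.
Clustering(1) = 8/10 = 4/5.

4/5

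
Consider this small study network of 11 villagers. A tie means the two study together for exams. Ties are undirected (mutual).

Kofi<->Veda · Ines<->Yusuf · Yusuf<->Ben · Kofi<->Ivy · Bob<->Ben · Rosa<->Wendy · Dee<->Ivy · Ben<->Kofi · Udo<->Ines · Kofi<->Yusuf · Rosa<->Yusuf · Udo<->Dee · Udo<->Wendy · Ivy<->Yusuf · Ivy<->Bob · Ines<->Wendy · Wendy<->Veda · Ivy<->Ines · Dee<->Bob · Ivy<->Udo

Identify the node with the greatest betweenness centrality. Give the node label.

Ivy

Unnormalized betweenness of each node: Ben:2, Bob:26/15, Dee:31/30, Ines:71/30, Ivy:154/15, Kofi:161/30, Rosa:5/6, Udo:11/3, Veda:4/3, Wendy:11/2, Yusuf:79/10.
Ivy has the largest value, 154/15, making it the main broker — the node through which the most shortest paths run.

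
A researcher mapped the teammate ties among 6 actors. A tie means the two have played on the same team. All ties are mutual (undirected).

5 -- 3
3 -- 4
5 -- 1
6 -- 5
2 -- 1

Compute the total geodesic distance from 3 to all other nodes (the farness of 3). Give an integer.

Distances from 3: 1:2, 2:3, 4:1, 5:1, 6:2.
Sum = 2 + 3 + 1 + 1 + 2 = 9.

9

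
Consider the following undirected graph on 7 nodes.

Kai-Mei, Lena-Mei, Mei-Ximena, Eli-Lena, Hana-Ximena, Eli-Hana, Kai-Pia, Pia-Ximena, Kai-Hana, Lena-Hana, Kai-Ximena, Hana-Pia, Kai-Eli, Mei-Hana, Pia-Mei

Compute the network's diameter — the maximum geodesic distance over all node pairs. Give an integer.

2

Eccentricity of each node (its greatest distance to any other): Eli:2, Hana:1, Kai:2, Lena:2, Mei:2, Pia:2, Ximena:2.
The maximum eccentricity is 2, realized for instance by the pair Kai–Lena via Kai – Eli – Lena. So the diameter is 2.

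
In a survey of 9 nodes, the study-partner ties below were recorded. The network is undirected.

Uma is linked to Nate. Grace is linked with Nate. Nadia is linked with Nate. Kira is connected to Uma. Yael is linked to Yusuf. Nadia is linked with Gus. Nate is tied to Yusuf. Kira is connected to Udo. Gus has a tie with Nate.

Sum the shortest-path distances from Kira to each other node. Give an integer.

Distances from Kira: Grace:3, Gus:3, Nadia:3, Nate:2, Udo:1, Uma:1, Yael:4, Yusuf:3.
Sum = 3 + 3 + 3 + 2 + 1 + 1 + 4 + 3 = 20.

20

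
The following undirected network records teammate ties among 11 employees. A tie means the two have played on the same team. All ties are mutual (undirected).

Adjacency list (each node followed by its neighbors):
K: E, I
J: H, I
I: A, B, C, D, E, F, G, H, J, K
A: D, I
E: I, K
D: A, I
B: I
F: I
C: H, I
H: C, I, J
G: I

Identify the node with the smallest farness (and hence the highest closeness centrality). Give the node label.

Farness (sum of distances to all others) for each node — A:18, B:19, C:18, D:18, E:18, F:19, G:19, H:17, I:10, J:18, K:18.
The smallest farness is 10, for I, so I has the highest closeness.

I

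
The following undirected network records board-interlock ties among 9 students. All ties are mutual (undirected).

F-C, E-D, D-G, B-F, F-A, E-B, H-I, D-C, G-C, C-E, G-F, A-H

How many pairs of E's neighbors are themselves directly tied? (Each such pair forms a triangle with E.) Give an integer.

1

E's neighbors: B, C, and D.
Neighbor pairs that are themselves tied: E–C–D. Each forms one triangle with E, for 1 in total.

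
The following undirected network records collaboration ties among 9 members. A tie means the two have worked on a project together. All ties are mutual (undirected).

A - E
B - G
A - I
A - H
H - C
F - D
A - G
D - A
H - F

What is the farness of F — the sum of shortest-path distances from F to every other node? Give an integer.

Distances from F: A:2, B:4, C:2, D:1, E:3, G:3, H:1, I:3.
Sum = 2 + 4 + 2 + 1 + 3 + 3 + 1 + 3 = 19.

19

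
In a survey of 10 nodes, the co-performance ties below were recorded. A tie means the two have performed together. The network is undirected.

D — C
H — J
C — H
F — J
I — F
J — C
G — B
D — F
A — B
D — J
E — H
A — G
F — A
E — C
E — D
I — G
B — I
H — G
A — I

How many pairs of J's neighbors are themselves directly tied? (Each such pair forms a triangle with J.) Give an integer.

J's neighbors: C, D, F, and H.
Neighbor pairs that are themselves tied: J–C–D; J–C–H; J–D–F. Each forms one triangle with J, for 3 in total.

3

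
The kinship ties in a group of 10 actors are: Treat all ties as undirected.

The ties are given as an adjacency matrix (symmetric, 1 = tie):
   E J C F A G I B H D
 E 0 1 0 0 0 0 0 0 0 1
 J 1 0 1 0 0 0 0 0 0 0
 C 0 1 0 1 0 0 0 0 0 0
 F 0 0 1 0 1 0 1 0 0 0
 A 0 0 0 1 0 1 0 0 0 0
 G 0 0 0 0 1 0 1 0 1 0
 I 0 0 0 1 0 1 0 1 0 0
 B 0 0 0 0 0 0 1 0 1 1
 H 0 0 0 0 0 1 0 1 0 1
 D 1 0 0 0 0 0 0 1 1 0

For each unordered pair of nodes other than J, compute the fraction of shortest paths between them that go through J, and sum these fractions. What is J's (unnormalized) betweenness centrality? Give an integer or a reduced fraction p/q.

15/4

Pairs whose geodesics pass through J — E–C: 1; E–F: 1; E–A: 1/2; C–H: 1/4; C–D: 1.
All other pairs contribute 0.
Summing the contributions gives betweenness(J) = 15/4.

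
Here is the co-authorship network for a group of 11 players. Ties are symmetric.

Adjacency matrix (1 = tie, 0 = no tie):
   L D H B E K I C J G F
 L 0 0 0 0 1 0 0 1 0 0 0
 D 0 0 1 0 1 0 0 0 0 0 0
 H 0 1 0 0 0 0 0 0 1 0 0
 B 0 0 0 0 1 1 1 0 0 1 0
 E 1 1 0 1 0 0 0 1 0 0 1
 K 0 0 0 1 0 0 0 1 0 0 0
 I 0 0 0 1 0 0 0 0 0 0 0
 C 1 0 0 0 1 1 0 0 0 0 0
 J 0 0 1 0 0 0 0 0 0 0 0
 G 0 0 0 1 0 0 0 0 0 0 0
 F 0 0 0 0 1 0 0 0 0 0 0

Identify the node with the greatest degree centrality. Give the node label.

Degrees — B:4, C:3, D:2, E:5, F:1, G:1, H:2, I:1, J:1, K:2, L:2.
The maximum is 5, attained only by E.

E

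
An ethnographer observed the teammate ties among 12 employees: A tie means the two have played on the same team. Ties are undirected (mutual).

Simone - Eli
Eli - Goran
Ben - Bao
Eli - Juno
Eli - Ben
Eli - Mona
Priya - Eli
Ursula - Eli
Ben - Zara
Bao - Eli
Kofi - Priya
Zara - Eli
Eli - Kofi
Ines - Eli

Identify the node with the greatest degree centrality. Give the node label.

Eli

Degrees — Bao:2, Ben:3, Eli:11, Goran:1, Ines:1, Juno:1, Kofi:2, Mona:1, Priya:2, Simone:1, Ursula:1, Zara:2.
The maximum is 11, attained only by Eli.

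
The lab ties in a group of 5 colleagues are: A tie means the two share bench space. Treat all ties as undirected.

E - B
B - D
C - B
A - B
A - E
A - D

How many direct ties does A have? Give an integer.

A is directly tied to B, D, and E. That is 3 neighbors, so the degree of A is 3.

3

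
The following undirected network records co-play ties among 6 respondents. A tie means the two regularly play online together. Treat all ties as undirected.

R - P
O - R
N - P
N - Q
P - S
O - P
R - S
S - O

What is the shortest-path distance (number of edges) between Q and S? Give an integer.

One shortest route is Q – N – P – S, which uses 3 edges, and at distance 2 from Q we only reach {P}, which does not include S. So d(Q,S) = 3.

3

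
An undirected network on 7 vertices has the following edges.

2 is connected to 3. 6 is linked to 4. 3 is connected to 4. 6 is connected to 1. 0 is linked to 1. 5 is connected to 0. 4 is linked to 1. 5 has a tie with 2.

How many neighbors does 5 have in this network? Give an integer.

2

5 is directly tied to 0 and 2. That is 2 neighbors, so the degree of 5 is 2.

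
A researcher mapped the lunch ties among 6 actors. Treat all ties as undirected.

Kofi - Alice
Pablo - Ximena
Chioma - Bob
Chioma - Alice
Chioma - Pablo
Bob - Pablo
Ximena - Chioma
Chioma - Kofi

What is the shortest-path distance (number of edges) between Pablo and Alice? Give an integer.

One shortest route is Pablo – Chioma – Alice, which uses 2 edges, and Pablo and Alice are not directly tied, so nothing shorter exists. So d(Pablo,Alice) = 2.

2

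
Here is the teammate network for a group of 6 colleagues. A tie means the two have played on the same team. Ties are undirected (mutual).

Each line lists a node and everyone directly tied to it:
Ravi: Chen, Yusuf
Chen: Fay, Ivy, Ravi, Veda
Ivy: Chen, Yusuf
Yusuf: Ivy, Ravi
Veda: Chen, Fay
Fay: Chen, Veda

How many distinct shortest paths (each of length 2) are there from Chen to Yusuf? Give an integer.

The shortest distance is 2. The length-2 paths are: Chen–Ivy–Yusuf; Chen–Ravi–Yusuf.
That gives 2 distinct shortest paths.

2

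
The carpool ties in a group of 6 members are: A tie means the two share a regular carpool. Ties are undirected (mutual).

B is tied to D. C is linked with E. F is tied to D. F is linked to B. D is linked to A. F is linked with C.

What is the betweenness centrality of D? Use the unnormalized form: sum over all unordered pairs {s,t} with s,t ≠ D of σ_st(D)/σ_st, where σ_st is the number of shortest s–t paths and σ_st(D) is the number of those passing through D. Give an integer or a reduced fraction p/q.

4

Pairs whose geodesics pass through D — F–A: 1; B–A: 1; E–A: 1; A–C: 1.
All other pairs contribute 0.
Summing the contributions gives betweenness(D) = 4.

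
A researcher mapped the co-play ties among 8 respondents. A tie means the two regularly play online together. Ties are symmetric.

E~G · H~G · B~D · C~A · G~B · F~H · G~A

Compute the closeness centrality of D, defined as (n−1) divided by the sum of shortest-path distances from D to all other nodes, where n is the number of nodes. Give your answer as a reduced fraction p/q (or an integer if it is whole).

Distances from D: A:3, B:1, C:4, E:3, F:4, G:2, H:3. Sum = 20.
n = 8, so closeness = 7/20.

7/20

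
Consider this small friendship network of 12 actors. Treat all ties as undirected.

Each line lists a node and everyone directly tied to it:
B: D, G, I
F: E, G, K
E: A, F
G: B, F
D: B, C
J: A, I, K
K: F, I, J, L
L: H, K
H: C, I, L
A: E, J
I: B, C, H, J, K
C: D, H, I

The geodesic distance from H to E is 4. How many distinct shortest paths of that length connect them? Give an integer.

The shortest distance is 4. The length-4 paths are: H–L–K–F–E; H–I–K–F–E; H–I–J–A–E.
That gives 3 distinct shortest paths.

3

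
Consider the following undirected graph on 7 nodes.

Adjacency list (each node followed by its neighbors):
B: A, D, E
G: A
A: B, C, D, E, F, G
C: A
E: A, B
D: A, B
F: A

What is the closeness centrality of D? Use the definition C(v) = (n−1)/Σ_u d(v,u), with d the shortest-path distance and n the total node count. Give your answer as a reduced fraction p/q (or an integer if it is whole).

Distances from D: A:1, B:1, C:2, E:2, F:2, G:2. Sum = 10.
n = 7, so closeness = 6/10 = 3/5.

3/5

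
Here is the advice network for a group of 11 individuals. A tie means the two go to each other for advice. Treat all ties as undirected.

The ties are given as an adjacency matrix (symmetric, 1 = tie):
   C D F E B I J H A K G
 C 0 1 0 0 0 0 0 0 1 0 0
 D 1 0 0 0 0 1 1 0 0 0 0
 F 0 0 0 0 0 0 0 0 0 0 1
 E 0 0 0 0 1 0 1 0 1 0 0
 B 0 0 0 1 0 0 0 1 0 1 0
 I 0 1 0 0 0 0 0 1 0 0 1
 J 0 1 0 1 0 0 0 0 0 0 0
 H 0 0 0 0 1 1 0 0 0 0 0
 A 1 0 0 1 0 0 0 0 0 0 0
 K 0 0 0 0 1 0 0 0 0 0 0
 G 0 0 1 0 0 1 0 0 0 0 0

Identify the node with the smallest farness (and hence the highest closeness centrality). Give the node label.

Farness (sum of distances to all others) for each node — A:26, B:22, C:25, D:21, E:23, F:36, G:27, H:22, I:20, J:23, K:31.
The smallest farness is 20, for I, so I has the highest closeness.

I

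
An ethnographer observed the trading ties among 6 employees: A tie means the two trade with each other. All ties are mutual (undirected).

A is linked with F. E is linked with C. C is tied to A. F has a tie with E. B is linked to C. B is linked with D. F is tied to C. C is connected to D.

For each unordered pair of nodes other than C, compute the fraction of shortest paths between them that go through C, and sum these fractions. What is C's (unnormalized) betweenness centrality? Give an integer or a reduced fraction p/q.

13/2

Pairs whose geodesics pass through C — E–D: 1; E–B: 1; E–A: 1/2; D–F: 1; D–A: 1; F–B: 1; B–A: 1.
All other pairs contribute 0.
Summing the contributions gives betweenness(C) = 13/2.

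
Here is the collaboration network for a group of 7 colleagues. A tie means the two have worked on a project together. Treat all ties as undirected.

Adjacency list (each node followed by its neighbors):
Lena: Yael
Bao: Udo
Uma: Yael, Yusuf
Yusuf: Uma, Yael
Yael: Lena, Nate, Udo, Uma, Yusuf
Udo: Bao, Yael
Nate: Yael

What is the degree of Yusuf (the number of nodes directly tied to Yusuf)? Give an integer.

Yusuf is directly tied to Uma and Yael. That is 2 neighbors, so the degree of Yusuf is 2.

2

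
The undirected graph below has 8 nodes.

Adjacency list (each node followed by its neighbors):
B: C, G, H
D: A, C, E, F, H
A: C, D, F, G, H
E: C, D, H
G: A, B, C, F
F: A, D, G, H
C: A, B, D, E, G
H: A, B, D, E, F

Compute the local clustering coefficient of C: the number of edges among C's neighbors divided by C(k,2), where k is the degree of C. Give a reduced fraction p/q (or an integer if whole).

2/5

C's neighbors: A, B, D, E, and G (k = 5).
Possible neighbor pairs: C(5,2) = 10. Edges among them: A–D, A–G, B–G, D–E → e = 4.
Clustering(C) = 4/10 = 2/5.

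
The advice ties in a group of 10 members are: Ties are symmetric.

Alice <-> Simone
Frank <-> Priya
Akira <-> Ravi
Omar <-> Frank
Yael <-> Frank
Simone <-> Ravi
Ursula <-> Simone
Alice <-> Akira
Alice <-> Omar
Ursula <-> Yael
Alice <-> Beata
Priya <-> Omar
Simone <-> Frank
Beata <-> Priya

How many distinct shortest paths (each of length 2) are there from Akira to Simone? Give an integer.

The shortest distance is 2. The length-2 paths are: Akira–Ravi–Simone; Akira–Alice–Simone.
That gives 2 distinct shortest paths.

2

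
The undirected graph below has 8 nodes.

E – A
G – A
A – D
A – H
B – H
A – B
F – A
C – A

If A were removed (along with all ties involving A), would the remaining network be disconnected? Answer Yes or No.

Yes

Removing A leaves {G} with no path to {D}, so the network splits into 6 components. A is a cut vertex.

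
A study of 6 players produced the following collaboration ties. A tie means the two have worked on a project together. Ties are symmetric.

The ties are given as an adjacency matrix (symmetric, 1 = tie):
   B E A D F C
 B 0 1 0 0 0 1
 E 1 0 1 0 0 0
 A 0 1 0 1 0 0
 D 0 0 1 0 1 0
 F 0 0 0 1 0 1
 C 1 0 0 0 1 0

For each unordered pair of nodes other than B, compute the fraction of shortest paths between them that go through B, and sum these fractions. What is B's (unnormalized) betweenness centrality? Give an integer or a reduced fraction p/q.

Pairs whose geodesics pass through B — E–F: 1/2; E–C: 1; A–C: 1/2.
All other pairs contribute 0.
Summing the contributions gives betweenness(B) = 2.

2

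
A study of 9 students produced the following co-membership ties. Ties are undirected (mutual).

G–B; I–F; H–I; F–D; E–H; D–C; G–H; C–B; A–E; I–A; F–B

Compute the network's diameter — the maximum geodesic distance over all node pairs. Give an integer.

Eccentricity of each node (its greatest distance to any other): A:4, B:3, C:4, D:4, E:4, F:3, G:3, H:3, I:3.
The maximum eccentricity is 4, realized for instance by the pair E–D via E – H – I – F – D. So the diameter is 4.

4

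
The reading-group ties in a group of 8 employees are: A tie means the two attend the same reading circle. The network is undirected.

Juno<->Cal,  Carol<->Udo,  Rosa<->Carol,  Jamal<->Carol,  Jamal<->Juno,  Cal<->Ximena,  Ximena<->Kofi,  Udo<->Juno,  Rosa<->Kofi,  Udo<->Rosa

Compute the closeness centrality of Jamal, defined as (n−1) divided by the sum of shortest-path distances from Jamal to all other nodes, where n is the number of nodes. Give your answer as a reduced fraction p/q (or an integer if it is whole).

1/2

Distances from Jamal: Cal:2, Carol:1, Juno:1, Kofi:3, Rosa:2, Udo:2, Ximena:3. Sum = 14.
n = 8, so closeness = 7/14 = 1/2.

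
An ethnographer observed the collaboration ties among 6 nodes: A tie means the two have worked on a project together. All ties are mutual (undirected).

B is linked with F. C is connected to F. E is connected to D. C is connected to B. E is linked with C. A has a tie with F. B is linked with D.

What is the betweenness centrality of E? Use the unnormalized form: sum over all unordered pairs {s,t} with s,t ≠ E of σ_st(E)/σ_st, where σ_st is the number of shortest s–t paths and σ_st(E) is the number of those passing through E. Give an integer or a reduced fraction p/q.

1/2

Pairs whose geodesics pass through E — D–C: 1/2.
All other pairs contribute 0.
Summing the contributions gives betweenness(E) = 1/2.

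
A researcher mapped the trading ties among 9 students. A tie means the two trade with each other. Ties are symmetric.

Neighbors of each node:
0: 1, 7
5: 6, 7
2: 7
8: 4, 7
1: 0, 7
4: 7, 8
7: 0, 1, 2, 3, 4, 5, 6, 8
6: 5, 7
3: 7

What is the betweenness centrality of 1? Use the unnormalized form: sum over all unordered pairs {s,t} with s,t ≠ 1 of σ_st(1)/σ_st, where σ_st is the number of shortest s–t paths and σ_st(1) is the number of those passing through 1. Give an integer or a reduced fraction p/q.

0

No shortest path between any pair of other nodes passes through 1.
Summing the contributions gives betweenness(1) = 0.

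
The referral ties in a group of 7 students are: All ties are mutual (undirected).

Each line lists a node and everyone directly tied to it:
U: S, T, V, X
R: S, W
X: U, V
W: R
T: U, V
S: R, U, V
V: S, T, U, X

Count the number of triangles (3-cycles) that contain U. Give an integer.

3

U's neighbors: S, T, V, and X.
Neighbor pairs that are themselves tied: U–S–V; U–T–V; U–V–X. Each forms one triangle with U, for 3 in total.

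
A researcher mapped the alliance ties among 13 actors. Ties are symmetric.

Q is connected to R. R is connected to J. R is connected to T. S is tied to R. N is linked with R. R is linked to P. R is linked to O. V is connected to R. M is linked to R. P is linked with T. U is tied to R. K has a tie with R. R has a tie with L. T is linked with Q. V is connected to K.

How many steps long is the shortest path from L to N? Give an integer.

One shortest route is L – R – N, which uses 2 edges, and L and N are not directly tied, so nothing shorter exists. So d(L,N) = 2.

2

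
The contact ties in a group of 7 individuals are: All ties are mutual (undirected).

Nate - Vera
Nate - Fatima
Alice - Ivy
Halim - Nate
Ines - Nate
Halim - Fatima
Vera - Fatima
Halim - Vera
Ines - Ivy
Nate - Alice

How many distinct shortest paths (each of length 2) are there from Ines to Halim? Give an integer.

1

The shortest distance is 2, and the only length-2 path is Ines–Nate–Halim. So there is exactly 1 shortest path.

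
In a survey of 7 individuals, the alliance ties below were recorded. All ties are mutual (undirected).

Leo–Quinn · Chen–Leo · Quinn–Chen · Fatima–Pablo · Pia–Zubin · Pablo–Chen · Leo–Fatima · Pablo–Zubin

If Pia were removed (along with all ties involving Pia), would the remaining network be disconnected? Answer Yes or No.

No

Even without Pia, every remaining node can still reach every other (the residual graph is connected), so Pia is not a cut vertex.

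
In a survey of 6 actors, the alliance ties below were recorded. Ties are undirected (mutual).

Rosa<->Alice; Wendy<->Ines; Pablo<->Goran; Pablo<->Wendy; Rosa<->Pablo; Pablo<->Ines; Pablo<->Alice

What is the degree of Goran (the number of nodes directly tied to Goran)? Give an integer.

1

Goran is directly tied to Pablo. That is 1 neighbor, so the degree of Goran is 1.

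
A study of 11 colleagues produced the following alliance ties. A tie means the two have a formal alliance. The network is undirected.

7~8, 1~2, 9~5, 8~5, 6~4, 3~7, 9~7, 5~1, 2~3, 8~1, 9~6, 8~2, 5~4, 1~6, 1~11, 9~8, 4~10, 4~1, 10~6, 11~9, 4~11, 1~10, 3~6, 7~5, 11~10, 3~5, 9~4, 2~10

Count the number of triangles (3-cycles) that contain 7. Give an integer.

4

7's neighbors: 3, 5, 8, and 9.
Neighbor pairs that are themselves tied: 7–3–5; 7–5–8; 7–5–9; 7–8–9. Each forms one triangle with 7, for 4 in total.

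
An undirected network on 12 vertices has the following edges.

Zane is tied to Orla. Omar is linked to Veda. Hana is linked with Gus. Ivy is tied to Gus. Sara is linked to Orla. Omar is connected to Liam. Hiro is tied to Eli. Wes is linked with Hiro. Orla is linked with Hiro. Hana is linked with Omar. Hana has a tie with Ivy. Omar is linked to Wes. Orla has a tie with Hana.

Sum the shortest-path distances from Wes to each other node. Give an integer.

Distances from Wes: Eli:2, Gus:3, Hana:2, Hiro:1, Ivy:3, Liam:2, Omar:1, Orla:2, Sara:3, Veda:2, Zane:3.
Sum = 2 + 3 + 2 + 1 + 3 + 2 + 1 + 2 + 3 + 2 + 3 = 24.

24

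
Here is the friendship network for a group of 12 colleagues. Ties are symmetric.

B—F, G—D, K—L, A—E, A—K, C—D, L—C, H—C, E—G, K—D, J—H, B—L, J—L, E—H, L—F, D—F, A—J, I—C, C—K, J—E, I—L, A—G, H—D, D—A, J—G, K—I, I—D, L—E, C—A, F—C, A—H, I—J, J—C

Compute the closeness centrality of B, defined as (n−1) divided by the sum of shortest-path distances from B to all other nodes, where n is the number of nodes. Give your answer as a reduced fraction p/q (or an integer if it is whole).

11/23

Distances from B: A:3, C:2, D:2, E:2, F:1, G:3, H:3, I:2, J:2, K:2, L:1. Sum = 23.
n = 12, so closeness = 11/23.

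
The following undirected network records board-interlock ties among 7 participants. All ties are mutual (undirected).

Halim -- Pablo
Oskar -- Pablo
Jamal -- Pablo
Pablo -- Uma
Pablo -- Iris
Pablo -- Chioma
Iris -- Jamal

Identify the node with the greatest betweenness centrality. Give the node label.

Unnormalized betweenness of each node: Chioma:0, Halim:0, Iris:0, Jamal:0, Oskar:0, Pablo:14, Uma:0.
Pablo has the largest value, 14, making it the main broker — the node through which the most shortest paths run.

Pablo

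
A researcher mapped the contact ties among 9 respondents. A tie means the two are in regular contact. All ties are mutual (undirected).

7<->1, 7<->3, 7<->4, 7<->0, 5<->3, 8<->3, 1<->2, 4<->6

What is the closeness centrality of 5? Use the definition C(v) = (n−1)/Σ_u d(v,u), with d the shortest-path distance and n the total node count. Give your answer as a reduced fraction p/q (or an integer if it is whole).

Distances from 5: 0:3, 1:3, 2:4, 3:1, 4:3, 6:4, 7:2, 8:2. Sum = 22.
n = 9, so closeness = 8/22 = 4/11.

4/11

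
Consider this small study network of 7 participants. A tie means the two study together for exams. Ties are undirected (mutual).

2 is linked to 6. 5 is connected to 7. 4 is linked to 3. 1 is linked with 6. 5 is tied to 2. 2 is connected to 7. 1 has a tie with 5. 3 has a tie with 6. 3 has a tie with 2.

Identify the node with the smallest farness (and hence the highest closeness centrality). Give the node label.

2

Farness (sum of distances to all others) for each node — 1:11, 2:8, 3:9, 4:14, 5:10, 6:9, 7:11.
The smallest farness is 8, for 2, so 2 has the highest closeness.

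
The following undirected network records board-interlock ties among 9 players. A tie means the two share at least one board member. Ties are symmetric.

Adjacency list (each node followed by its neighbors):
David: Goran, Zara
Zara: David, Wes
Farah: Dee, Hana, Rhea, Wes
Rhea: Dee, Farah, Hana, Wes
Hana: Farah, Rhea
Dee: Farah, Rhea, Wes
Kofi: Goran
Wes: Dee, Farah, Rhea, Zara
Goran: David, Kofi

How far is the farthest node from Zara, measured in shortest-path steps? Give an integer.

Distances from Zara: David:1, Dee:2, Farah:2, Goran:2, Hana:3, Kofi:3, Rhea:2, Wes:1.
The largest is 3 (to Kofi and Hana), so the eccentricity of Zara is 3.

3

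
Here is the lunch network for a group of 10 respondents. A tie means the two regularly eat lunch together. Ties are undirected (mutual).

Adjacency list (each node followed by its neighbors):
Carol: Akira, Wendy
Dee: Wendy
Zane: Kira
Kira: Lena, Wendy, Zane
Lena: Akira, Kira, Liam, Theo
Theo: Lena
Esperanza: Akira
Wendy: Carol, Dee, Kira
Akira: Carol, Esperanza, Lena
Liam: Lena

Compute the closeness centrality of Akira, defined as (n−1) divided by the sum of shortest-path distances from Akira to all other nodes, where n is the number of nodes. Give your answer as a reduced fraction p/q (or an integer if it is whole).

9/17

Distances from Akira: Carol:1, Dee:3, Esperanza:1, Kira:2, Lena:1, Liam:2, Theo:2, Wendy:2, Zane:3. Sum = 17.
n = 10, so closeness = 9/17.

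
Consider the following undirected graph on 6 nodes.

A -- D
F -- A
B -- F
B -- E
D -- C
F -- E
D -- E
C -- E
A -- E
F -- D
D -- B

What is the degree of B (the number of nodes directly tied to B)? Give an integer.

B is directly tied to D, E, and F. That is 3 neighbors, so the degree of B is 3.

3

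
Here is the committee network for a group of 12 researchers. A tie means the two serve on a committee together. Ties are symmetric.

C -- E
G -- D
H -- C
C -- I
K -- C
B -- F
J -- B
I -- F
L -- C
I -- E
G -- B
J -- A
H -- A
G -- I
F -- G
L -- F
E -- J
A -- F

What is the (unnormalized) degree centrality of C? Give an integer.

5

C is directly tied to E, H, I, K, and L. That is 5 neighbors, so the degree of C is 5.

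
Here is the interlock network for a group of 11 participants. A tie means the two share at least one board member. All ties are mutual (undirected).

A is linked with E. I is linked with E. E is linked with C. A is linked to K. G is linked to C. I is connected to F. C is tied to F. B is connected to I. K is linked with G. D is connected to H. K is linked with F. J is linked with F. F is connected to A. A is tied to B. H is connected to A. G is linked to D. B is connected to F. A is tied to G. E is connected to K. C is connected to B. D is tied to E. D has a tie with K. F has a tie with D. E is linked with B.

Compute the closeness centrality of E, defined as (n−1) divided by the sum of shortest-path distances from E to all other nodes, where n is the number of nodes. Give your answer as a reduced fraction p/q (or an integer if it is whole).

Distances from E: A:1, B:1, C:1, D:1, F:2, G:2, H:2, I:1, J:3, K:1. Sum = 15.
n = 11, so closeness = 10/15 = 2/3.

2/3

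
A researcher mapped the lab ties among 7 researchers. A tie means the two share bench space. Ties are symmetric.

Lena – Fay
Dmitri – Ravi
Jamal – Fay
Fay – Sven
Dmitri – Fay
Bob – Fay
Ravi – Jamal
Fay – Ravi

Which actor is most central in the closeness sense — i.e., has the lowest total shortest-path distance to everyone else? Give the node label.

Farness (sum of distances to all others) for each node — Bob:11, Dmitri:10, Fay:6, Jamal:10, Lena:11, Ravi:9, Sven:11.
The smallest farness is 6, for Fay, so Fay has the highest closeness.

Fay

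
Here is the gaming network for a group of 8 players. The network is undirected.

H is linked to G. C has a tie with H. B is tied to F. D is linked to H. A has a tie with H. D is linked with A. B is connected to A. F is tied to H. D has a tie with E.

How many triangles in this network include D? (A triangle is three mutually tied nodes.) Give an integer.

D's neighbors: A, E, and H.
Neighbor pairs that are themselves tied: D–A–H. Each forms one triangle with D, for 1 in total.

1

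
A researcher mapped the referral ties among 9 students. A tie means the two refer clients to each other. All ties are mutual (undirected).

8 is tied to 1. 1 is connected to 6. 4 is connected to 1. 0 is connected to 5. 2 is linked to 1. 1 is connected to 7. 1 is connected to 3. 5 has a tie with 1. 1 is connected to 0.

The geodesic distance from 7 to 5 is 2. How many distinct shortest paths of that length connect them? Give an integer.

1

The shortest distance is 2, and the only length-2 path is 7–1–5. So there is exactly 1 shortest path.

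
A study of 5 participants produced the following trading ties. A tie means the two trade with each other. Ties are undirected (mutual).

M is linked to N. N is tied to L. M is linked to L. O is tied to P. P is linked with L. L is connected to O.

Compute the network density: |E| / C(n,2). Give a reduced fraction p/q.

There are 6 edges and 5 nodes, so the maximum possible is C(5,2) = 10.
Density = 6/10 = 3/5.

3/5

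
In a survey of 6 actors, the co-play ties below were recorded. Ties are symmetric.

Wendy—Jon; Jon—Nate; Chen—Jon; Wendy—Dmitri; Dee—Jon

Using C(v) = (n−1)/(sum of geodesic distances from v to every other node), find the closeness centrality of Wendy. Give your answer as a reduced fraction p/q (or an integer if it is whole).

5/8

Distances from Wendy: Chen:2, Dee:2, Dmitri:1, Jon:1, Nate:2. Sum = 8.
n = 6, so closeness = 5/8.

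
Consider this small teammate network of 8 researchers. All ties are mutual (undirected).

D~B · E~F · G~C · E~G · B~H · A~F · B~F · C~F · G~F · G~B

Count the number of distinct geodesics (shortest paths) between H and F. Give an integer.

1

The shortest distance is 2, and the only length-2 path is H–B–F. So there is exactly 1 shortest path.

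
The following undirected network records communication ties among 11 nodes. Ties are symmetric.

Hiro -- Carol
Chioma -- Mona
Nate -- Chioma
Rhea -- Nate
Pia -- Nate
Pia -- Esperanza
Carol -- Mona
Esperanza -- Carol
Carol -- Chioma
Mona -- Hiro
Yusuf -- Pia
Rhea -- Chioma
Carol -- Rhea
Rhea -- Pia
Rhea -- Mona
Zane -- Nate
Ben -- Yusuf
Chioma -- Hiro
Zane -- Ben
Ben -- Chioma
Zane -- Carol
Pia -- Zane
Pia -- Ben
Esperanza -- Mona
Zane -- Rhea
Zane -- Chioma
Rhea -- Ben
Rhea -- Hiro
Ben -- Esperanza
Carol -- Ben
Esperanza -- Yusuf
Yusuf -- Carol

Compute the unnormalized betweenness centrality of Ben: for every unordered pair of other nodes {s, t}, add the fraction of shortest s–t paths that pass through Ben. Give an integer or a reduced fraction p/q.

Pairs whose geodesics pass through Ben — Carol–Pia: 1/5; Esperanza–Rhea: 1/4; Esperanza–Zane: 1/3; Esperanza–Chioma: 1/3; Rhea–Yusuf: 1/3; Yusuf–Zane: 1/3; Yusuf–Chioma: 1/2; Chioma–Pia: 1/4.
All other pairs contribute 0.
Summing the contributions gives betweenness(Ben) = 38/15.

38/15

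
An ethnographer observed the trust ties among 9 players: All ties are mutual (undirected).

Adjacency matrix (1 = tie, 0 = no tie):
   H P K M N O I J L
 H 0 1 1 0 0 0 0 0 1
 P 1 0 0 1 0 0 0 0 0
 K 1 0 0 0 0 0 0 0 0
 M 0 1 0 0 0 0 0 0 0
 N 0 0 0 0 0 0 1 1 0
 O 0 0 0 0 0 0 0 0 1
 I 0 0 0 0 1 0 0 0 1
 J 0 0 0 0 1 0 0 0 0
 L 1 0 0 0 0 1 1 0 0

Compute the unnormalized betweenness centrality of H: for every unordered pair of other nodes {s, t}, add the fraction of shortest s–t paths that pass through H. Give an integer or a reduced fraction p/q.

17

Pairs whose geodesics pass through H — P–K: 1; P–N: 1; P–O: 1; P–I: 1; P–J: 1; P–L: 1; K–M: 1; K–N: 1; K–O: 1; K–I: 1; K–J: 1; K–L: 1; M–N: 1; M–O: 1 … (+3 more pairs).
All other pairs contribute 0.
Summing the contributions gives betweenness(H) = 17.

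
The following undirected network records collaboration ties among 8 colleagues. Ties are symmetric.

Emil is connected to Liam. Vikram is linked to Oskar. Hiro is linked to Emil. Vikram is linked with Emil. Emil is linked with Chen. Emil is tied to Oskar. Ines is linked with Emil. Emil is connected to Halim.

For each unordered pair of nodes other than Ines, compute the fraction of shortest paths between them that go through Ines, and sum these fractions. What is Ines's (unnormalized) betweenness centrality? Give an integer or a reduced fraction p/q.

No shortest path between any pair of other nodes passes through Ines.
Summing the contributions gives betweenness(Ines) = 0.

0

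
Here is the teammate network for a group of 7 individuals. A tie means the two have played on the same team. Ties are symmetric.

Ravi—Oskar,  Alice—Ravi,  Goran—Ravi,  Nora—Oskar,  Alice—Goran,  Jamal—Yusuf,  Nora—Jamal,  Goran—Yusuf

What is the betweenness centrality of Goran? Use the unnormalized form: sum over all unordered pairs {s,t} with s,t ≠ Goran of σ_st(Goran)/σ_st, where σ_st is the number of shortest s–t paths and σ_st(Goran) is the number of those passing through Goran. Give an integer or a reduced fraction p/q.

4

Pairs whose geodesics pass through Goran — Oskar–Yusuf: 1/2; Ravi–Yusuf: 1; Ravi–Jamal: 1/2; Alice–Yusuf: 1; Alice–Jamal: 1.
All other pairs contribute 0.
Summing the contributions gives betweenness(Goran) = 4.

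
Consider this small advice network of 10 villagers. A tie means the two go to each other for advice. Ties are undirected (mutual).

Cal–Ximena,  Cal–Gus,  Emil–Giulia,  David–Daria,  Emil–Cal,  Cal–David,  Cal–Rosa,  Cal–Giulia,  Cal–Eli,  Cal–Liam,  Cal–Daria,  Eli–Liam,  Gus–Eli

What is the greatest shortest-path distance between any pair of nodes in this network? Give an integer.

Eccentricity of each node (its greatest distance to any other): Cal:1, Daria:2, David:2, Eli:2, Emil:2, Giulia:2, Gus:2, Liam:2, Rosa:2, Ximena:2.
The maximum eccentricity is 2, realized for instance by the pair Giulia–Eli via Giulia – Cal – Eli. So the diameter is 2.

2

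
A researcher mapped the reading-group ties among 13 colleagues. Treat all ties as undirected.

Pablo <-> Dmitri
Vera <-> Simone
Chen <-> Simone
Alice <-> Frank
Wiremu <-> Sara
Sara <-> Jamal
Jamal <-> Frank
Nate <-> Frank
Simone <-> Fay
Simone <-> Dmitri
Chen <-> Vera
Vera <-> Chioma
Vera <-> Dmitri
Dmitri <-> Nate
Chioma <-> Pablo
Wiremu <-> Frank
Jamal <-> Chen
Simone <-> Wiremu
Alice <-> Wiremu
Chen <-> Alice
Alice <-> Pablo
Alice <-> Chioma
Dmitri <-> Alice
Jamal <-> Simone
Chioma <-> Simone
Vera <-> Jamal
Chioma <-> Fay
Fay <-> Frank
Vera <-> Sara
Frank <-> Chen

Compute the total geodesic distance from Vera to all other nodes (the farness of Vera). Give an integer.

Distances from Vera: Alice:2, Chen:1, Chioma:1, Dmitri:1, Fay:2, Frank:2, Jamal:1, Nate:2, Pablo:2, Sara:1, Simone:1, Wiremu:2.
Sum = 2 + 1 + 1 + 1 + 2 + 2 + 1 + 2 + 2 + 1 + 1 + 2 = 18.

18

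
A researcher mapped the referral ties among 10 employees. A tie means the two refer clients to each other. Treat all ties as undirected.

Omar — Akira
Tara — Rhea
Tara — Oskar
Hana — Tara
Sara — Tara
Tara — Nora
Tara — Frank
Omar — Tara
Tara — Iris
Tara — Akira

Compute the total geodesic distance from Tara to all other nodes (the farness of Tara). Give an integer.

9

Distances from Tara: Akira:1, Frank:1, Hana:1, Iris:1, Nora:1, Omar:1, Oskar:1, Rhea:1, Sara:1.
Sum = 1 + 1 + 1 + 1 + 1 + 1 + 1 + 1 + 1 = 9.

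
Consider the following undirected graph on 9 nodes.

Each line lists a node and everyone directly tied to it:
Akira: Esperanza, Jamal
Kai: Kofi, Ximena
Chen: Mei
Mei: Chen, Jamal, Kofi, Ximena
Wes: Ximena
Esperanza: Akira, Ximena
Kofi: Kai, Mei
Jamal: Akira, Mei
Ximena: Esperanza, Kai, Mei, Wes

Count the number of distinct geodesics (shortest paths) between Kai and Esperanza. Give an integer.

1

The shortest distance is 2, and the only length-2 path is Kai–Ximena–Esperanza. So there is exactly 1 shortest path.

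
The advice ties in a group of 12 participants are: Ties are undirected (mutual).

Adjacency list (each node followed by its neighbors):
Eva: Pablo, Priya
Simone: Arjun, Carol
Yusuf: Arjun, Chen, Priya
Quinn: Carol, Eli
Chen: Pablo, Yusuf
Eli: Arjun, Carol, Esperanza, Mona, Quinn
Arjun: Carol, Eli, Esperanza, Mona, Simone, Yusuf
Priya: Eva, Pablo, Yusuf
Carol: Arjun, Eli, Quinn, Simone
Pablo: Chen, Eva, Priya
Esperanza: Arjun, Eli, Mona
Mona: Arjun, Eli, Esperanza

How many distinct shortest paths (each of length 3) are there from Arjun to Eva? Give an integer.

1

The shortest distance is 3, and the only length-3 path is Arjun–Yusuf–Priya–Eva. So there is exactly 1 shortest path.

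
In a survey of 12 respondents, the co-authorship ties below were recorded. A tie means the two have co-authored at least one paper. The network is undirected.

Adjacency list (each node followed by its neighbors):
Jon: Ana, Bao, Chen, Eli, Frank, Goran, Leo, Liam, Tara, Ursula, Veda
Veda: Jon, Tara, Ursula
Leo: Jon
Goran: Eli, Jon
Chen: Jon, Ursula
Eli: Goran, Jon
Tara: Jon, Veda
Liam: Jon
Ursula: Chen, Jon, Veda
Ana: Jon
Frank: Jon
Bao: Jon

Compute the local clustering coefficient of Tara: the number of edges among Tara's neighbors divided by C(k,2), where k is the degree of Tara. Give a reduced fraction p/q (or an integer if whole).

Tara's neighbors: Jon and Veda (k = 2).
Possible neighbor pairs: C(2,2) = 1. Edges among them: Jon–Veda → e = 1.
Clustering(Tara) = 1/1.

1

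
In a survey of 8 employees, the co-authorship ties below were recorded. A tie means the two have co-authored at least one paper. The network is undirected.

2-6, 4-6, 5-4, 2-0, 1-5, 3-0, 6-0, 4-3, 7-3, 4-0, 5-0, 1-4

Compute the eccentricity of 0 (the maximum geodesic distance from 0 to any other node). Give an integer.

2

Distances from 0: 1:2, 2:1, 3:1, 4:1, 5:1, 6:1, 7:2.
The largest is 2 (to 7 and 1), so the eccentricity of 0 is 2.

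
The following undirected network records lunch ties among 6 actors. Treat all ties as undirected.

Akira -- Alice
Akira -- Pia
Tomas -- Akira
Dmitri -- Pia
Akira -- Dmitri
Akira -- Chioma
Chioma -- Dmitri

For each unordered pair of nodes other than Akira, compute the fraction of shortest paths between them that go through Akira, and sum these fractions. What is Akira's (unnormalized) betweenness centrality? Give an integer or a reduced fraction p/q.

15/2

Pairs whose geodesics pass through Akira — Alice–Pia: 1; Alice–Dmitri: 1; Alice–Chioma: 1; Alice–Tomas: 1; Pia–Chioma: 1/2; Pia–Tomas: 1; Dmitri–Tomas: 1; Chioma–Tomas: 1.
All other pairs contribute 0.
Summing the contributions gives betweenness(Akira) = 15/2.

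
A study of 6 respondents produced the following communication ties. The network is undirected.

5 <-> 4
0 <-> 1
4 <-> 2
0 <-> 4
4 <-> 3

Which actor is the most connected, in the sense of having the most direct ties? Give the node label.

4

Degrees — 0:2, 1:1, 2:1, 3:1, 4:4, 5:1.
The maximum is 4, attained only by 4.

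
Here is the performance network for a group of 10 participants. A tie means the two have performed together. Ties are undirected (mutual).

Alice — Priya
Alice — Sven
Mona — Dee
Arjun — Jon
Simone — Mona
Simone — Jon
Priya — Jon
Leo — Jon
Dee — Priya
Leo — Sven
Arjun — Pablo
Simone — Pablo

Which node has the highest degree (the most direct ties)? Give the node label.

Degrees — Alice:2, Arjun:2, Dee:2, Jon:4, Leo:2, Mona:2, Pablo:2, Priya:3, Simone:3, Sven:2.
The maximum is 4, attained only by Jon.

Jon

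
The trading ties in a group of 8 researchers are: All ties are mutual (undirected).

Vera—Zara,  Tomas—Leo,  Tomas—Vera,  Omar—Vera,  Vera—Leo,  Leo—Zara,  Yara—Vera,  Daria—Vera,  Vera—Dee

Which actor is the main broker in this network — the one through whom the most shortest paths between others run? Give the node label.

Vera

Unnormalized betweenness of each node: Daria:0, Dee:0, Leo:1/2, Omar:0, Tomas:0, Vera:37/2, Yara:0, Zara:0.
Vera has the largest value, 37/2, making it the main broker — the node through which the most shortest paths run.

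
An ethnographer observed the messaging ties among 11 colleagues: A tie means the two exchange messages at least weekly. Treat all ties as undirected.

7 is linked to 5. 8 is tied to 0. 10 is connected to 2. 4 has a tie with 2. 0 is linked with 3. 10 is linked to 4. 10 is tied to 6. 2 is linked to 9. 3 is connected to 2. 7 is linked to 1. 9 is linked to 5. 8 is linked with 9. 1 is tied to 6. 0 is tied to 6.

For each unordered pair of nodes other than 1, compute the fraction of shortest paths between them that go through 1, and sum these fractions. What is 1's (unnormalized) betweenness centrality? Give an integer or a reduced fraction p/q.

5

Pairs whose geodesics pass through 1 — 7–6: 1; 7–10: 1; 7–4: 1/2; 7–3: 1/2; 7–0: 1; 6–5: 1.
All other pairs contribute 0.
Summing the contributions gives betweenness(1) = 5.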